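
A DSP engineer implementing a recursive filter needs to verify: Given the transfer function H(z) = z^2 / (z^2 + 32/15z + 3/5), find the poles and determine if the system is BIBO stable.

Poles are roots of the denominator: z^2 + 32/15z + 3/5 = 0.
Quadratic formula: z = [-(32/15) +/- sqrt((32/15)^2 - 4*(3/5))] / 2
Discriminant = 1024/225 - 12/5 = 484/225; sqrt = 22/15.
z = (-32/15 +/- 22/15) / 2 => z = -1/3 or z = -9/5.
|p1| = 9/5, |p2| = 1/3.
For BIBO stability, all poles must lie inside the unit circle (|p| < 1).
System is UNSTABLE since at least one |p| >= 1.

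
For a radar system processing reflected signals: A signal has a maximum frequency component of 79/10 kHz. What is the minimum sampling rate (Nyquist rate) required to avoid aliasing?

By the Nyquist-Shannon sampling theorem,
the minimum sampling rate (Nyquist rate) must be at least 2 * f_max.
Nyquist rate = 2 * 79/10 kHz = 79/5 kHz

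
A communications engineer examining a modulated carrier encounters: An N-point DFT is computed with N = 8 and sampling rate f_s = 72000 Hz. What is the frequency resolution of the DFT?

DFT frequency resolution = f_s / N
= 72000 / 8 = 9000 Hz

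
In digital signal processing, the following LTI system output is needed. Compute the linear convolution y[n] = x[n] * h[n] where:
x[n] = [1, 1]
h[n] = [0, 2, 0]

y[n] = sum_k x[k]*h[n-k]. Output length = len(x) + len(h) - 1 = 2 + 3 - 1 = 4.
y[0] = 1*0 = 0
y[1] = 1*0 + 1*2 = 2
y[2] = 1*2 + 1*0 = 2
y[3] = 1*0 = 0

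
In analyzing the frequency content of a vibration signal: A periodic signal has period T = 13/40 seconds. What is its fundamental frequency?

The fundamental frequency is the reciprocal of the period.
f = 1/T = 1/(13/40) = 40/13 Hz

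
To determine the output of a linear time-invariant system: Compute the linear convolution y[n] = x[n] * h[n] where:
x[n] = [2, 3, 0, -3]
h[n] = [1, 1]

y[n] = sum_k x[k]*h[n-k]. Output length = len(x) + len(h) - 1 = 4 + 2 - 1 = 5.
y[0] = 2*1 = 2
y[1] = 3*1 + 2*1 = 5
y[2] = 0*1 + 3*1 = 3
y[3] = -3*1 + 0*1 = -3
y[4] = -3*1 = -3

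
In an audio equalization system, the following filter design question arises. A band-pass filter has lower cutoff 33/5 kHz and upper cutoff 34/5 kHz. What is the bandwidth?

Bandwidth = f_high - f_low
= 34/5 kHz - 33/5 kHz = 1/5 kHz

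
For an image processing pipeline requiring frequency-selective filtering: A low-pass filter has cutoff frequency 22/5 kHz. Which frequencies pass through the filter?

A low-pass filter passes all frequencies below the cutoff frequency 22/5 kHz and attenuates higher frequencies.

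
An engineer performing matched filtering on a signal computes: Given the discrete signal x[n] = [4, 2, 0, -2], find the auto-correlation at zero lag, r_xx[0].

The auto-correlation at zero lag r_xx[0] equals the signal energy.
r_xx[0] = sum of x[n]^2 = 4^2 + 2^2 + 0^2 + (-2)^2
= 16 + 4 + 0 + 4 = 24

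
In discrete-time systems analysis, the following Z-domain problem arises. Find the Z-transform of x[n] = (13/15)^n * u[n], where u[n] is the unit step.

The Z-transform of a^n * u[n] is z/(z-a) for |z| > |a|.
Here a = 13/15, so X(z) = z/(z - (13/15)) = 15z/(15z - 13)
ROC: |z| > 13/15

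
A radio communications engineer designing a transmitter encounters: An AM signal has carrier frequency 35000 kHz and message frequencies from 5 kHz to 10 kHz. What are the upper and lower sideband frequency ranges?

Upper sideband (USB) = fc + [fm_low, fm_high] = 35000 + [5, 10] = [35005, 35010] kHz
Lower sideband (LSB) = fc - [fm_high, fm_low] = 35000 - [10, 5] = [34990, 34995] kHz
Total occupied spectrum: 34990 kHz to 35010 kHz (plus carrier at 35000 kHz)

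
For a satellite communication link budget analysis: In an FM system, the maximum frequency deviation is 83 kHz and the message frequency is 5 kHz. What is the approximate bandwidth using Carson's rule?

Carson's rule: BW = 2*(delta_f + f_m)
= 2*(83 + 5) kHz = 176 kHz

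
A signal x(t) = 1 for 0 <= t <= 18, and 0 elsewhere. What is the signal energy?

Energy = integral of |x(t)|^2 dt over the signal duration
= 1^2 * 18 = 1 * 18 = 18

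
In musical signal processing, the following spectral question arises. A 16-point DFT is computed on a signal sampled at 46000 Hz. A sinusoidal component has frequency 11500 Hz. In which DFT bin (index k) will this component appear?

DFT frequency resolution = f_s/N = 46000/16 = 2875 Hz
Bin index k = f_signal / resolution = 11500 / 2875 = 4
The signal frequency 11500 Hz falls in DFT bin k = 4.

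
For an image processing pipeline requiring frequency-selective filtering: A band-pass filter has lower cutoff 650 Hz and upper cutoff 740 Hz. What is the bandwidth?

Bandwidth = f_high - f_low
= 740 Hz - 650 Hz = 90 Hz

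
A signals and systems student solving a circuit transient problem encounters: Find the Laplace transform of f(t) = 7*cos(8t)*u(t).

Standard pair: cos(wt)*u(t) <-> s/(s^2+w^2)
With w = 8: L{7*cos(8t)*u(t)} = 7s/(s^2+64)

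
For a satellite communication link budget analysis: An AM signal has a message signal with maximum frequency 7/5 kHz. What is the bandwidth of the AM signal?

In AM (double-sideband), the bandwidth is twice the message frequency.
BW = 2 * f_m = 2 * 7/5 kHz = 14/5 kHz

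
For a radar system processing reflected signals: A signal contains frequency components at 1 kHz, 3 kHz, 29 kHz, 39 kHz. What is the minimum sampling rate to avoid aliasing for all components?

The highest frequency component is f_max = 39 kHz.
Nyquist rate = 2 * f_max = 2 * 39 kHz = 78 kHz.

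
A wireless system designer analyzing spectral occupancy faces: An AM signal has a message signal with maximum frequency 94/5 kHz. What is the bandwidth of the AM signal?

In AM (double-sideband), the bandwidth is twice the message frequency.
BW = 2 * f_m = 2 * 94/5 kHz = 188/5 kHz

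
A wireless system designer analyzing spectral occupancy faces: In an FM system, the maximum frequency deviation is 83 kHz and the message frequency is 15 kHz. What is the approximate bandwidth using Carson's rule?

Carson's rule: BW = 2*(delta_f + f_m)
= 2*(83 + 15) kHz = 196 kHz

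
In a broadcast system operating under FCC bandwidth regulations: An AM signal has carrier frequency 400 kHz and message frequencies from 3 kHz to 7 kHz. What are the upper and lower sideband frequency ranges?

Upper sideband (USB) = fc + [fm_low, fm_high] = 400 + [3, 7] = [403, 407] kHz
Lower sideband (LSB) = fc - [fm_high, fm_low] = 400 - [7, 3] = [393, 397] kHz
Total occupied spectrum: 393 kHz to 407 kHz (plus carrier at 400 kHz)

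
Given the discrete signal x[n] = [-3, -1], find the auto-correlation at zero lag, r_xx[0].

The auto-correlation at zero lag r_xx[0] equals the signal energy.
r_xx[0] = sum of x[n]^2 = (-3)^2 + (-1)^2
= 9 + 1 = 10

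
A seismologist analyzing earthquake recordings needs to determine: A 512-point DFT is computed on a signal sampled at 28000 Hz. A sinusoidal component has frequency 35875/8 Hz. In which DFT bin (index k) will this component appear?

DFT frequency resolution = f_s/N = 28000/512 = 875/16 Hz
Bin index k = f_signal / resolution = 35875/8 / 875/16 = 82
The signal frequency 35875/8 Hz falls in DFT bin k = 82.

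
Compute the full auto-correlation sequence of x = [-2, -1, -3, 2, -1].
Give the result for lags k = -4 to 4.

r_xx[k] = sum_m x[m]*x[m+k], indexed from 0, for k = -4 to 4:
  r_xx[-4] = x[4]*x[0] = 2
  r_xx[-3] = x[3]*x[0] + x[4]*x[1] = -3
  r_xx[-2] = x[2]*x[0] + x[3]*x[1] + x[4]*x[2] = 7
  r_xx[-1] = x[1]*x[0] + x[2]*x[1] + x[3]*x[2] + x[4]*x[3] = -3
  r_xx[0] = x[0]*x[0] + x[1]*x[1] + x[2]*x[2] + x[3]*x[3] + x[4]*x[4] = 19
  r_xx[1] = x[0]*x[1] + x[1]*x[2] + x[2]*x[3] + x[3]*x[4] = -3
  r_xx[2] = x[0]*x[2] + x[1]*x[3] + x[2]*x[4] = 7
  r_xx[3] = x[0]*x[3] + x[1]*x[4] = -3
  r_xx[4] = x[0]*x[4] = 2
r_xx = [2, -3, 7, -3, 19, -3, 7, -3, 2]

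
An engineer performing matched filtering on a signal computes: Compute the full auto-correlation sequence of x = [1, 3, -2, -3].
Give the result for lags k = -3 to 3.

r_xx[k] = sum_m x[m]*x[m+k], indexed from 0, for k = -3 to 3:
  r_xx[-3] = x[3]*x[0] = -3
  r_xx[-2] = x[2]*x[0] + x[3]*x[1] = -11
  r_xx[-1] = x[1]*x[0] + x[2]*x[1] + x[3]*x[2] = 3
  r_xx[0] = x[0]*x[0] + x[1]*x[1] + x[2]*x[2] + x[3]*x[3] = 23
  r_xx[1] = x[0]*x[1] + x[1]*x[2] + x[2]*x[3] = 3
  r_xx[2] = x[0]*x[2] + x[1]*x[3] = -11
  r_xx[3] = x[0]*x[3] = -3
r_xx = [-3, -11, 3, 23, 3, -11, -3]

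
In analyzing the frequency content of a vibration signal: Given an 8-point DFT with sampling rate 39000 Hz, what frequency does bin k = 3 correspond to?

The frequency of DFT bin k is: f_k = k * f_s / N
f_3 = 3 * 39000 / 8 = 14625 Hz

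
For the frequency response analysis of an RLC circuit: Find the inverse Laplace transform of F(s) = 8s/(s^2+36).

Standard pair: s/(s^2+w^2) <-> cos(wt)*u(t)
With k=8, w=6: f(t) = 8*cos(6t)*u(t)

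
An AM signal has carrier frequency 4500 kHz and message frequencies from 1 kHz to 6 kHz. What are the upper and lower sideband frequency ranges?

Upper sideband (USB) = fc + [fm_low, fm_high] = 4500 + [1, 6] = [4501, 4506] kHz
Lower sideband (LSB) = fc - [fm_high, fm_low] = 4500 - [6, 1] = [4494, 4499] kHz
Total occupied spectrum: 4494 kHz to 4506 kHz (plus carrier at 4500 kHz)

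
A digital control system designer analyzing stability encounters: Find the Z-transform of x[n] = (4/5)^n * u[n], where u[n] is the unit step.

The Z-transform of a^n * u[n] is z/(z-a) for |z| > |a|.
Here a = 4/5, so X(z) = z/(z - (4/5)) = 5z/(5z - 4)
ROC: |z| > 4/5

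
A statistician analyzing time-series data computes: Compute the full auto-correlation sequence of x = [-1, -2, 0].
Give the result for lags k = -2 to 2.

r_xx[k] = sum_m x[m]*x[m+k], indexed from 0, for k = -2 to 2:
  r_xx[-2] = x[2]*x[0] = 0
  r_xx[-1] = x[1]*x[0] + x[2]*x[1] = 2
  r_xx[0] = x[0]*x[0] + x[1]*x[1] + x[2]*x[2] = 5
  r_xx[1] = x[0]*x[1] + x[1]*x[2] = 2
  r_xx[2] = x[0]*x[2] = 0
r_xx = [0, 2, 5, 2, 0]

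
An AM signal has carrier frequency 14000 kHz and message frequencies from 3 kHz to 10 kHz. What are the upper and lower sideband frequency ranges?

Upper sideband (USB) = fc + [fm_low, fm_high] = 14000 + [3, 10] = [14003, 14010] kHz
Lower sideband (LSB) = fc - [fm_high, fm_low] = 14000 - [10, 3] = [13990, 13997] kHz
Total occupied spectrum: 13990 kHz to 14010 kHz (plus carrier at 14000 kHz)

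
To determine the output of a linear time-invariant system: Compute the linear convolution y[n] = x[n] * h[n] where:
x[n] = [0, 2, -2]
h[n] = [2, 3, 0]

y[n] = sum_k x[k]*h[n-k]. Output length = len(x) + len(h) - 1 = 3 + 3 - 1 = 5.
y[0] = 0*2 = 0
y[1] = 2*2 + 0*3 = 4
y[2] = -2*2 + 2*3 + 0*0 = 2
y[3] = -2*3 + 2*0 = -6
y[4] = -2*0 = 0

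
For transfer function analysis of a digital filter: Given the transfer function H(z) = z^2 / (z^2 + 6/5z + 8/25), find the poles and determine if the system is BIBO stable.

Poles are roots of the denominator: z^2 + 6/5z + 8/25 = 0.
Quadratic formula: z = [-(6/5) +/- sqrt((6/5)^2 - 4*(8/25))] / 2
Discriminant = 36/25 - 32/25 = 4/25; sqrt = 2/5.
z = (-6/5 +/- 2/5) / 2 => z = -2/5 or z = -4/5.
|p1| = 2/5, |p2| = 4/5.
For BIBO stability, all poles must lie inside the unit circle (|p| < 1).
System is STABLE since both |p| < 1.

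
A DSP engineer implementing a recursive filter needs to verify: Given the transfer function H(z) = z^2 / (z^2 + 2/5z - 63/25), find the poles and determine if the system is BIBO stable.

Poles are roots of the denominator: z^2 + 2/5z - 63/25 = 0.
Quadratic formula: z = [-(2/5) +/- sqrt((2/5)^2 - 4*(-63/25))] / 2
Discriminant = 4/25 + 252/25 = 256/25; sqrt = 16/5.
z = (-2/5 +/- 16/5) / 2 => z = 7/5 or z = -9/5.
|p1| = 9/5, |p2| = 7/5.
For BIBO stability, all poles must lie inside the unit circle (|p| < 1).
System is UNSTABLE since at least one |p| >= 1.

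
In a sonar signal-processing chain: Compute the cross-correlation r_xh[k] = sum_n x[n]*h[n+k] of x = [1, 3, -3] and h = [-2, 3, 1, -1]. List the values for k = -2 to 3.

Both sequences indexed from 0 and zero outside their support.
Lags with overlap: k = -2 to 3.
  r_xh[-2] = x[2]*h[0] = 6
  r_xh[-1] = x[1]*h[0] + x[2]*h[1] = -15
  r_xh[0] = x[0]*h[0] + x[1]*h[1] + x[2]*h[2] = 4
  r_xh[1] = x[0]*h[1] + x[1]*h[2] + x[2]*h[3] = 9
  r_xh[2] = x[0]*h[2] + x[1]*h[3] = -2
  r_xh[3] = x[0]*h[3] = -1
r_xh = [6, -15, 4, 9, -2, -1] (for k = -2, ..., 3)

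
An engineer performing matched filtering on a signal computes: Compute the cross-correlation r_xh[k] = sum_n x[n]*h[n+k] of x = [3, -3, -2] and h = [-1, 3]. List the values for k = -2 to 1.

Both sequences indexed from 0 and zero outside their support.
Lags with overlap: k = -2 to 1.
  r_xh[-2] = x[2]*h[0] = 2
  r_xh[-1] = x[1]*h[0] + x[2]*h[1] = -3
  r_xh[0] = x[0]*h[0] + x[1]*h[1] = -12
  r_xh[1] = x[0]*h[1] = 9
r_xh = [2, -3, -12, 9] (for k = -2, ..., 1)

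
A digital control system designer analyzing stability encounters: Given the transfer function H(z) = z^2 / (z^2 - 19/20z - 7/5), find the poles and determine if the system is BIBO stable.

Poles are roots of the denominator: z^2 - 19/20z - 7/5 = 0.
Quadratic formula: z = [-(-19/20) +/- sqrt((-19/20)^2 - 4*(-7/5))] / 2
Discriminant = 361/400 + 28/5 = 2601/400; sqrt = 51/20.
z = (19/20 +/- 51/20) / 2 => z = 7/4 or z = -4/5.
|p1| = 7/4, |p2| = 4/5.
For BIBO stability, all poles must lie inside the unit circle (|p| < 1).
System is UNSTABLE since at least one |p| >= 1.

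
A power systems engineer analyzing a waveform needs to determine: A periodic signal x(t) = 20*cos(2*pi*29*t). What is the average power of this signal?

Average power of A*cos(wt) is A^2/2.
P = 20^2 / 2 = 400/2 = 200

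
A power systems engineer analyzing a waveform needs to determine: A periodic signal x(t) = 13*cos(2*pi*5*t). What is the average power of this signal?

Average power of A*cos(wt) is A^2/2.
P = 13^2 / 2 = 169/2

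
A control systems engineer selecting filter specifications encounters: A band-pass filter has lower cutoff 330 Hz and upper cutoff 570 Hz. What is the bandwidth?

Bandwidth = f_high - f_low
= 570 Hz - 330 Hz = 240 Hz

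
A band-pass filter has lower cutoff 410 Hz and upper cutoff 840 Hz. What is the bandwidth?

Bandwidth = f_high - f_low
= 840 Hz - 410 Hz = 430 Hz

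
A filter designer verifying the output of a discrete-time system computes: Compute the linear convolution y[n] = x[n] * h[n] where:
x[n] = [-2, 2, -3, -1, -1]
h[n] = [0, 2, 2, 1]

y[n] = sum_k x[k]*h[n-k]. Output length = len(x) + len(h) - 1 = 5 + 4 - 1 = 8.
y[0] = -2*0 = 0
y[1] = 2*0 + -2*2 = -4
y[2] = -3*0 + 2*2 + -2*2 = 0
y[3] = -1*0 + -3*2 + 2*2 + -2*1 = -4
y[4] = -1*0 + -1*2 + -3*2 + 2*1 = -6
y[5] = -1*2 + -1*2 + -3*1 = -7
y[6] = -1*2 + -1*1 = -3
y[7] = -1*1 = -1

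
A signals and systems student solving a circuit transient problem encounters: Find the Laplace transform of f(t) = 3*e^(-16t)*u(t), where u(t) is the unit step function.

Standard Laplace transform pair:
e^(-at)*u(t) <-> 1/(s+a)
With a = 16: L{3*e^(-16t)*u(t)} = 3/(s+16), ROC: Re(s) > -16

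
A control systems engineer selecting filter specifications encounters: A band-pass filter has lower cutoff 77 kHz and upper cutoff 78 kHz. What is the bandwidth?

Bandwidth = f_high - f_low
= 78 kHz - 77 kHz = 1 kHz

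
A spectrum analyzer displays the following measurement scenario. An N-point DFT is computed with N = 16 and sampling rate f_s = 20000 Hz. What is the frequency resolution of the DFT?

DFT frequency resolution = f_s / N
= 20000 / 16 = 1250 Hz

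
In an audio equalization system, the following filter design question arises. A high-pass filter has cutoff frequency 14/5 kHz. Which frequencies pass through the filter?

A high-pass filter passes all frequencies above the cutoff frequency 14/5 kHz and attenuates lower frequencies.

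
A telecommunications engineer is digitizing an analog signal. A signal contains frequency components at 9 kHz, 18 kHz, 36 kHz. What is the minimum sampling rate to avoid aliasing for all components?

The highest frequency component is f_max = 36 kHz.
Nyquist rate = 2 * f_max = 2 * 36 kHz = 72 kHz.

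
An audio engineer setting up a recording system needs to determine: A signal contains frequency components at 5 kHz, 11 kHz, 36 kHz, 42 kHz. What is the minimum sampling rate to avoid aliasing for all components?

The highest frequency component is f_max = 42 kHz.
Nyquist rate = 2 * f_max = 2 * 42 kHz = 84 kHz.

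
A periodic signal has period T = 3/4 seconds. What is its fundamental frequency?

The fundamental frequency is the reciprocal of the period.
f = 1/T = 1/(3/4) = 4/3 Hz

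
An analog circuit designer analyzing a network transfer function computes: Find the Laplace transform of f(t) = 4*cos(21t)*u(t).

Standard pair: cos(wt)*u(t) <-> s/(s^2+w^2)
With w = 21: L{4*cos(21t)*u(t)} = 4s/(s^2+441)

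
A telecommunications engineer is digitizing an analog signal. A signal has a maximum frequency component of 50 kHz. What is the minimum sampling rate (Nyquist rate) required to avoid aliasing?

By the Nyquist-Shannon sampling theorem,
the minimum sampling rate (Nyquist rate) must be at least 2 * f_max.
Nyquist rate = 2 * 50 kHz = 100 kHz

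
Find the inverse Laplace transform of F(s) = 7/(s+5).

Standard pair: k/(s+a) <-> k*e^(-at)*u(t)
With k=7, a=5: f(t) = 7*e^(-5t)*u(t)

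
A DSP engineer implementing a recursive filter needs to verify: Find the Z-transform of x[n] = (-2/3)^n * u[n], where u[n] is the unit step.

The Z-transform of a^n * u[n] is z/(z-a) for |z| > |a|.
Here a = -2/3, so X(z) = z/(z - (-2/3)) = 3z/(3z + 2)
ROC: |z| > 2/3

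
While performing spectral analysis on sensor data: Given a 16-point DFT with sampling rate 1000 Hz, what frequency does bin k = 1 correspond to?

The frequency of DFT bin k is: f_k = k * f_s / N
f_1 = 1 * 1000 / 16 = 125/2 Hz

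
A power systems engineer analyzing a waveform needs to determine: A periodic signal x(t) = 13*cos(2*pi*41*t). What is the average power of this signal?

Average power of A*cos(wt) is A^2/2.
P = 13^2 / 2 = 169/2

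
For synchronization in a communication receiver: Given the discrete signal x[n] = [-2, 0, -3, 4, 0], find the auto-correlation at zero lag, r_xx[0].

The auto-correlation at zero lag r_xx[0] equals the signal energy.
r_xx[0] = sum of x[n]^2 = (-2)^2 + 0^2 + (-3)^2 + 4^2 + 0^2
= 4 + 0 + 9 + 16 + 0 = 29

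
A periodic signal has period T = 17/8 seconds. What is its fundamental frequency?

The fundamental frequency is the reciprocal of the period.
f = 1/T = 1/(17/8) = 8/17 Hz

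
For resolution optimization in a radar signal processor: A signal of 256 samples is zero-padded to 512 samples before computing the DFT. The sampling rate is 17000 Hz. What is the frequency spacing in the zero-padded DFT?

Original DFT: N = 256, resolution = f_s/N = 17000/256 = 2125/32 Hz
Zero-padded DFT: N = 512, resolution = f_s/N = 17000/512 = 2125/64 Hz
Zero-padding interpolates the spectrum (finer frequency grid)
but does NOT improve the true spectral resolution (ability to resolve close frequencies).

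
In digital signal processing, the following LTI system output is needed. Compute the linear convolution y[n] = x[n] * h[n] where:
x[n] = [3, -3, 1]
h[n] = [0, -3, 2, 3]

y[n] = sum_k x[k]*h[n-k]. Output length = len(x) + len(h) - 1 = 3 + 4 - 1 = 6.
y[0] = 3*0 = 0
y[1] = -3*0 + 3*-3 = -9
y[2] = 1*0 + -3*-3 + 3*2 = 15
y[3] = 1*-3 + -3*2 + 3*3 = 0
y[4] = 1*2 + -3*3 = -7
y[5] = 1*3 = 3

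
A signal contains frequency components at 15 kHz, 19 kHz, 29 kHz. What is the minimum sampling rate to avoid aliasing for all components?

The highest frequency component is f_max = 29 kHz.
Nyquist rate = 2 * f_max = 2 * 29 kHz = 58 kHz.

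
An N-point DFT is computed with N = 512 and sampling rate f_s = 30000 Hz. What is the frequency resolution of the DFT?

DFT frequency resolution = f_s / N
= 30000 / 512 = 1875/32 Hz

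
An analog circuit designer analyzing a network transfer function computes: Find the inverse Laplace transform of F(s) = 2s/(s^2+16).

Standard pair: s/(s^2+w^2) <-> cos(wt)*u(t)
With k=2, w=4: f(t) = 2*cos(4t)*u(t)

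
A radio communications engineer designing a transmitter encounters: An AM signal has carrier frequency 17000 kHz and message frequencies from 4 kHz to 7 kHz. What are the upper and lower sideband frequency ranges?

Upper sideband (USB) = fc + [fm_low, fm_high] = 17000 + [4, 7] = [17004, 17007] kHz
Lower sideband (LSB) = fc - [fm_high, fm_low] = 17000 - [7, 4] = [16993, 16996] kHz
Total occupied spectrum: 16993 kHz to 17007 kHz (plus carrier at 17000 kHz)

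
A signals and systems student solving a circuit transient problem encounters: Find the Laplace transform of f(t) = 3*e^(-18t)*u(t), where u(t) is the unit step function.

Standard Laplace transform pair:
e^(-at)*u(t) <-> 1/(s+a)
With a = 18: L{3*e^(-18t)*u(t)} = 3/(s+18), ROC: Re(s) > -18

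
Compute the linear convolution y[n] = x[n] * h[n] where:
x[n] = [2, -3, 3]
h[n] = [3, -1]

y[n] = sum_k x[k]*h[n-k]. Output length = len(x) + len(h) - 1 = 3 + 2 - 1 = 4.
y[0] = 2*3 = 6
y[1] = -3*3 + 2*-1 = -11
y[2] = 3*3 + -3*-1 = 12
y[3] = 3*-1 = -3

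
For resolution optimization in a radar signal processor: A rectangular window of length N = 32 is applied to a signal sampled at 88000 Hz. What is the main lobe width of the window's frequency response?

For a rectangular window of length N,
the main lobe width in frequency is 2*f_s/N.
= 2*88000/32 = 5500 Hz
This determines the minimum frequency separation for resolving two sinusoids.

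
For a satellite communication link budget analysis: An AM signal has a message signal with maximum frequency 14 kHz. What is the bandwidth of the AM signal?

In AM (double-sideband), the bandwidth is twice the message frequency.
BW = 2 * f_m = 2 * 14 kHz = 28 kHz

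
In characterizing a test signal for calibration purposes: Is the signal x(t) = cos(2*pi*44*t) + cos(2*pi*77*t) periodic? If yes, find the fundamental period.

f1 = 44 Hz, f2 = 77 Hz
Period T1 = 1/44, T2 = 1/77
Ratio T1/T2 = 77/44, which is rational.
The signal is periodic with fundamental period T = 1/GCD(44,77) = 1/11 s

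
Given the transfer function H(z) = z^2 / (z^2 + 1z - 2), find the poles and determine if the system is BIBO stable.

Poles are roots of the denominator: z^2 + 1z - 2 = 0.
Quadratic formula: z = [-(1) +/- sqrt((1)^2 - 4*(-2))] / 2
Discriminant = 1 + 8 = 9; sqrt = 3.
z = (-1 +/- 3) / 2 => z = 1 or z = -2.
|p1| = 1, |p2| = 2.
For BIBO stability, all poles must lie inside the unit circle (|p| < 1).
System is UNSTABLE since at least one |p| >= 1.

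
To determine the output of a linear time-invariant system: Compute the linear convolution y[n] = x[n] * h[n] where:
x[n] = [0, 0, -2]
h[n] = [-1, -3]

y[n] = sum_k x[k]*h[n-k]. Output length = len(x) + len(h) - 1 = 3 + 2 - 1 = 4.
y[0] = 0*-1 = 0
y[1] = 0*-1 + 0*-3 = 0
y[2] = -2*-1 + 0*-3 = 2
y[3] = -2*-3 = 6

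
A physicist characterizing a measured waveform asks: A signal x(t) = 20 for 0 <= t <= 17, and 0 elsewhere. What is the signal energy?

Energy = integral of |x(t)|^2 dt over the signal duration
= 20^2 * 17 = 400 * 17 = 6800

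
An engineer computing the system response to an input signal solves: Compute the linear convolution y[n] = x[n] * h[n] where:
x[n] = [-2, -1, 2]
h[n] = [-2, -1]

y[n] = sum_k x[k]*h[n-k]. Output length = len(x) + len(h) - 1 = 3 + 2 - 1 = 4.
y[0] = -2*-2 = 4
y[1] = -1*-2 + -2*-1 = 4
y[2] = 2*-2 + -1*-1 = -3
y[3] = 2*-1 = -2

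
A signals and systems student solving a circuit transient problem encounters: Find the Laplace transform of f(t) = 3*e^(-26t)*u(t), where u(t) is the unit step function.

Standard Laplace transform pair:
e^(-at)*u(t) <-> 1/(s+a)
With a = 26: L{3*e^(-26t)*u(t)} = 3/(s+26), ROC: Re(s) > -26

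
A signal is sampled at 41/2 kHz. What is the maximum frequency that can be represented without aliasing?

The maximum frequency that can be represented without aliasing
is the Nyquist frequency: f_max = f_s / 2 = 41/2 kHz / 2 = 41/4 kHz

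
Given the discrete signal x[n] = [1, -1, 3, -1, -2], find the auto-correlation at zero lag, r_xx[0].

The auto-correlation at zero lag r_xx[0] equals the signal energy.
r_xx[0] = sum of x[n]^2 = 1^2 + (-1)^2 + 3^2 + (-1)^2 + (-2)^2
= 1 + 1 + 9 + 1 + 4 = 16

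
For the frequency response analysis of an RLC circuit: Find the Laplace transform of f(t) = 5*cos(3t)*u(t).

Standard pair: cos(wt)*u(t) <-> s/(s^2+w^2)
With w = 3: L{5*cos(3t)*u(t)} = 5s/(s^2+9)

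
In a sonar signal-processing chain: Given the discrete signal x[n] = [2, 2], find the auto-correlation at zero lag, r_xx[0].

The auto-correlation at zero lag r_xx[0] equals the signal energy.
r_xx[0] = sum of x[n]^2 = 2^2 + 2^2
= 4 + 4 = 8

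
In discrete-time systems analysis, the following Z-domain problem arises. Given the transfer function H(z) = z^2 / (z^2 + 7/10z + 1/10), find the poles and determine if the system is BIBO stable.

Poles are roots of the denominator: z^2 + 7/10z + 1/10 = 0.
Quadratic formula: z = [-(7/10) +/- sqrt((7/10)^2 - 4*(1/10))] / 2
Discriminant = 49/100 - 2/5 = 9/100; sqrt = 3/10.
z = (-7/10 +/- 3/10) / 2 => z = -1/5 or z = -1/2.
|p1| = 1/2, |p2| = 1/5.
For BIBO stability, all poles must lie inside the unit circle (|p| < 1).
System is STABLE since both |p| < 1.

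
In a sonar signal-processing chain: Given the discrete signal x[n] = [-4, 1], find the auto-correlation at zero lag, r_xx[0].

The auto-correlation at zero lag r_xx[0] equals the signal energy.
r_xx[0] = sum of x[n]^2 = (-4)^2 + 1^2
= 16 + 1 = 17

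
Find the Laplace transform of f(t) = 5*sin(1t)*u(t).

Standard pair: sin(wt)*u(t) <-> w/(s^2+w^2)
With w = 1: L{5*sin(1t)*u(t)} = 5/(s^2+1)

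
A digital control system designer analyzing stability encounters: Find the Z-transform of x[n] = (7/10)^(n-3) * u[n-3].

Time-shifting property: if X(z) = Z{x[n]}, then Z{x[n-d]} = z^(-d) * X(z)
X(z) = z/(z - 7/10) for x[n] = (7/10)^n * u[n]
Z{x[n-3]} = z^(-3) * z/(z - 7/10) = z^(-2)/(z - 7/10)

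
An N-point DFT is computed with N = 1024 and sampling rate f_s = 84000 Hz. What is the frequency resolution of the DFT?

DFT frequency resolution = f_s / N
= 84000 / 1024 = 2625/32 Hz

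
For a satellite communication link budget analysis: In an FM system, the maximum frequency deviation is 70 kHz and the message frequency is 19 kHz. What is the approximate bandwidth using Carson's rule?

Carson's rule: BW = 2*(delta_f + f_m)
= 2*(70 + 19) kHz = 178 kHz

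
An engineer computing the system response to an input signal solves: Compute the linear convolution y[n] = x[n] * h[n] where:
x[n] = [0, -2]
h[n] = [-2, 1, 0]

y[n] = sum_k x[k]*h[n-k]. Output length = len(x) + len(h) - 1 = 2 + 3 - 1 = 4.
y[0] = 0*-2 = 0
y[1] = -2*-2 + 0*1 = 4
y[2] = -2*1 + 0*0 = -2
y[3] = -2*0 = 0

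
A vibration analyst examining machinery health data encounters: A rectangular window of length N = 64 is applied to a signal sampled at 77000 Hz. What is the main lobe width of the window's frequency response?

For a rectangular window of length N,
the main lobe width in frequency is 2*f_s/N.
= 2*77000/64 = 9625/4 Hz
This determines the minimum frequency separation for resolving two sinusoids.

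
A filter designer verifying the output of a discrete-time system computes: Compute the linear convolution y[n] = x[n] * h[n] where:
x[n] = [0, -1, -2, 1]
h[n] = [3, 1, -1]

y[n] = sum_k x[k]*h[n-k]. Output length = len(x) + len(h) - 1 = 4 + 3 - 1 = 6.
y[0] = 0*3 = 0
y[1] = -1*3 + 0*1 = -3
y[2] = -2*3 + -1*1 + 0*-1 = -7
y[3] = 1*3 + -2*1 + -1*-1 = 2
y[4] = 1*1 + -2*-1 = 3
y[5] = 1*-1 = -1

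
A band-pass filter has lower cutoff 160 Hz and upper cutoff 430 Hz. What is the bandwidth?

Bandwidth = f_high - f_low
= 430 Hz - 160 Hz = 270 Hz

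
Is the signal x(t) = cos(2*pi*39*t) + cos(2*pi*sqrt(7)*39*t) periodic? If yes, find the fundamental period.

f1 = 39 Hz, f2 = 39*sqrt(7) Hz
Ratio f2/f1 = sqrt(7), which is irrational.
Since the frequency ratio is irrational, no common period exists.
The signal is not periodic.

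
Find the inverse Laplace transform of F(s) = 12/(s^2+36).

Standard pair: w/(s^2+w^2) <-> sin(wt)*u(t)
Recognize w^2 = 36, so w = 6; numerator 12 = 2*6.
f(t) = 2*sin(6t)*u(t)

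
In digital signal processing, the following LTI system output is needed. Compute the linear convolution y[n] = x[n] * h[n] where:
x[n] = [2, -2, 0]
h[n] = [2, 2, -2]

y[n] = sum_k x[k]*h[n-k]. Output length = len(x) + len(h) - 1 = 3 + 3 - 1 = 5.
y[0] = 2*2 = 4
y[1] = -2*2 + 2*2 = 0
y[2] = 0*2 + -2*2 + 2*-2 = -8
y[3] = 0*2 + -2*-2 = 4
y[4] = 0*-2 = 0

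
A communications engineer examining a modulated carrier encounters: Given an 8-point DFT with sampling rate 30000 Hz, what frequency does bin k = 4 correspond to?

The frequency of DFT bin k is: f_k = k * f_s / N
f_4 = 4 * 30000 / 8 = 15000 Hz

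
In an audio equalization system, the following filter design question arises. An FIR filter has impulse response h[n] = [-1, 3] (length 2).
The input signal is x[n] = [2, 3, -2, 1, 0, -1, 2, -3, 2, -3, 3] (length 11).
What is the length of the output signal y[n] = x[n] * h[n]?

For linear convolution, the output length is:
len(y) = len(x) + len(h) - 1 = 11 + 2 - 1 = 12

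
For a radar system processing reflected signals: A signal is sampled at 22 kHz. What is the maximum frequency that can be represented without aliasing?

The maximum frequency that can be represented without aliasing
is the Nyquist frequency: f_max = f_s / 2 = 22 kHz / 2 = 11 kHz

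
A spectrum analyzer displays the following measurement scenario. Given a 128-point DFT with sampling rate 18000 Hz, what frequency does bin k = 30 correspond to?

The frequency of DFT bin k is: f_k = k * f_s / N
f_30 = 30 * 18000 / 128 = 16875/4 Hz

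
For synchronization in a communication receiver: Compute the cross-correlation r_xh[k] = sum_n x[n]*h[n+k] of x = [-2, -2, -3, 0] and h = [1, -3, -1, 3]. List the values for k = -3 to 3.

Both sequences indexed from 0 and zero outside their support.
Lags with overlap: k = -3 to 3.
  r_xh[-3] = x[3]*h[0] = 0
  r_xh[-2] = x[2]*h[0] + x[3]*h[1] = -3
  r_xh[-1] = x[1]*h[0] + x[2]*h[1] + x[3]*h[2] = 7
  r_xh[0] = x[0]*h[0] + x[1]*h[1] + x[2]*h[2] + x[3]*h[3] = 7
  r_xh[1] = x[0]*h[1] + x[1]*h[2] + x[2]*h[3] = -1
  r_xh[2] = x[0]*h[2] + x[1]*h[3] = -4
  r_xh[3] = x[0]*h[3] = -6
r_xh = [0, -3, 7, 7, -1, -4, -6] (for k = -3, ..., 3)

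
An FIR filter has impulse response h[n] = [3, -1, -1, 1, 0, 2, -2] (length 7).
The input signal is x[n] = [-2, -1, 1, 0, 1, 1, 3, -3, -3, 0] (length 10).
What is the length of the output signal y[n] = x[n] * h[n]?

For linear convolution, the output length is:
len(y) = len(x) + len(h) - 1 = 10 + 7 - 1 = 16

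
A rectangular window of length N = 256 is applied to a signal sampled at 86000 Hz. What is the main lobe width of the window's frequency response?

For a rectangular window of length N,
the main lobe width in frequency is 2*f_s/N.
= 2*86000/256 = 5375/8 Hz
This determines the minimum frequency separation for resolving two sinusoids.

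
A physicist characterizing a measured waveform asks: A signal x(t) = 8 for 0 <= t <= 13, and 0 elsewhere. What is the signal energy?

Energy = integral of |x(t)|^2 dt over the signal duration
= 8^2 * 13 = 64 * 13 = 832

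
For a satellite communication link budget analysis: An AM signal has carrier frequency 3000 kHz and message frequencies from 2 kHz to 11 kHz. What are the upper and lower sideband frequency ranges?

Upper sideband (USB) = fc + [fm_low, fm_high] = 3000 + [2, 11] = [3002, 3011] kHz
Lower sideband (LSB) = fc - [fm_high, fm_low] = 3000 - [11, 2] = [2989, 2998] kHz
Total occupied spectrum: 2989 kHz to 3011 kHz (plus carrier at 3000 kHz)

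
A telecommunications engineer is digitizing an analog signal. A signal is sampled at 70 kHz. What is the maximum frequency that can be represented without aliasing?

The maximum frequency that can be represented without aliasing
is the Nyquist frequency: f_max = f_s / 2 = 70 kHz / 2 = 35 kHz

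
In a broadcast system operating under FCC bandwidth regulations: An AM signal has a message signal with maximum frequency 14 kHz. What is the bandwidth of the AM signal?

In AM (double-sideband), the bandwidth is twice the message frequency.
BW = 2 * f_m = 2 * 14 kHz = 28 kHz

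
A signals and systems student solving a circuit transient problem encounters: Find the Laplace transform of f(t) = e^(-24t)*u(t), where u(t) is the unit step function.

Standard Laplace transform pair:
e^(-at)*u(t) <-> 1/(s+a)
With a = 24: L{e^(-24t)*u(t)} = 1/(s+24), ROC: Re(s) > -24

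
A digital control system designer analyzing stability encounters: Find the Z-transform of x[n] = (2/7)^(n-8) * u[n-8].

Time-shifting property: if X(z) = Z{x[n]}, then Z{x[n-d]} = z^(-d) * X(z)
X(z) = z/(z - 2/7) for x[n] = (2/7)^n * u[n]
Z{x[n-8]} = z^(-8) * z/(z - 2/7) = z^(-7)/(z - 2/7)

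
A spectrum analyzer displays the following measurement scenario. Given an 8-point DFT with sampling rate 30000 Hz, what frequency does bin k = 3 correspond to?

The frequency of DFT bin k is: f_k = k * f_s / N
f_3 = 3 * 30000 / 8 = 11250 Hz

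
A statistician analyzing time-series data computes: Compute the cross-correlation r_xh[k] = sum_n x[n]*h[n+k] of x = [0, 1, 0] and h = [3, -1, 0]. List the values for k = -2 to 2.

Both sequences indexed from 0 and zero outside their support.
Lags with overlap: k = -2 to 2.
  r_xh[-2] = x[2]*h[0] = 0
  r_xh[-1] = x[1]*h[0] + x[2]*h[1] = 3
  r_xh[0] = x[0]*h[0] + x[1]*h[1] + x[2]*h[2] = -1
  r_xh[1] = x[0]*h[1] + x[1]*h[2] = 0
  r_xh[2] = x[0]*h[2] = 0
r_xh = [0, 3, -1, 0, 0] (for k = -2, ..., 2)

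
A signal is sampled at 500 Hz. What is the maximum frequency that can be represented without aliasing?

The maximum frequency that can be represented without aliasing
is the Nyquist frequency: f_max = f_s / 2 = 500 Hz / 2 = 250 Hz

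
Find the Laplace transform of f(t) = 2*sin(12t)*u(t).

Standard pair: sin(wt)*u(t) <-> w/(s^2+w^2)
With w = 12: L{2*sin(12t)*u(t)} = 24/(s^2+144)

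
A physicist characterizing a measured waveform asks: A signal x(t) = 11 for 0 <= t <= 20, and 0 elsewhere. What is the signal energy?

Energy = integral of |x(t)|^2 dt over the signal duration
= 11^2 * 20 = 121 * 20 = 2420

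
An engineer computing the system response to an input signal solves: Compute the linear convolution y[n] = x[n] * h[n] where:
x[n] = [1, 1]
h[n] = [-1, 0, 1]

y[n] = sum_k x[k]*h[n-k]. Output length = len(x) + len(h) - 1 = 2 + 3 - 1 = 4.
y[0] = 1*-1 = -1
y[1] = 1*-1 + 1*0 = -1
y[2] = 1*0 + 1*1 = 1
y[3] = 1*1 = 1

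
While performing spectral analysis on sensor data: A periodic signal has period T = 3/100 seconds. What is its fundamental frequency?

The fundamental frequency is the reciprocal of the period.
f = 1/T = 1/(3/100) = 100/3 Hz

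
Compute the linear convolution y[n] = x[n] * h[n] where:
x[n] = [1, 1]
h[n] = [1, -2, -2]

y[n] = sum_k x[k]*h[n-k]. Output length = len(x) + len(h) - 1 = 2 + 3 - 1 = 4.
y[0] = 1*1 = 1
y[1] = 1*1 + 1*-2 = -1
y[2] = 1*-2 + 1*-2 = -4
y[3] = 1*-2 = -2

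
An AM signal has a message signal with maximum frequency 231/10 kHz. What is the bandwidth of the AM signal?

In AM (double-sideband), the bandwidth is twice the message frequency.
BW = 2 * f_m = 2 * 231/10 kHz = 231/5 kHz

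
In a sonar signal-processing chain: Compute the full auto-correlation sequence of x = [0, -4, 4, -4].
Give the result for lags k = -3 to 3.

r_xx[k] = sum_m x[m]*x[m+k], indexed from 0, for k = -3 to 3:
  r_xx[-3] = x[3]*x[0] = 0
  r_xx[-2] = x[2]*x[0] + x[3]*x[1] = 16
  r_xx[-1] = x[1]*x[0] + x[2]*x[1] + x[3]*x[2] = -32
  r_xx[0] = x[0]*x[0] + x[1]*x[1] + x[2]*x[2] + x[3]*x[3] = 48
  r_xx[1] = x[0]*x[1] + x[1]*x[2] + x[2]*x[3] = -32
  r_xx[2] = x[0]*x[2] + x[1]*x[3] = 16
  r_xx[3] = x[0]*x[3] = 0
r_xx = [0, 16, -32, 48, -32, 16, 0]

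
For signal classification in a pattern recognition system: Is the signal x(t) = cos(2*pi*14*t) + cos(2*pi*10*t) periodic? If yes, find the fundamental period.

f1 = 14 Hz, f2 = 10 Hz
Period T1 = 1/14, T2 = 1/10
Ratio T1/T2 = 10/14, which is rational.
The signal is periodic with fundamental period T = 1/GCD(14,10) = 1/2 s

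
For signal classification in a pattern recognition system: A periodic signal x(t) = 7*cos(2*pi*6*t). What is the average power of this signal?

Average power of A*cos(wt) is A^2/2.
P = 7^2 / 2 = 49/2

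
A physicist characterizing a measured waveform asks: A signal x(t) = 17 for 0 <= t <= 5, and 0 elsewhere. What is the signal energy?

Energy = integral of |x(t)|^2 dt over the signal duration
= 17^2 * 5 = 289 * 5 = 1445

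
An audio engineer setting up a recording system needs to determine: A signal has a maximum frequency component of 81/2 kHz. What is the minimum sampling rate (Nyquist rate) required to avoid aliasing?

By the Nyquist-Shannon sampling theorem,
the minimum sampling rate (Nyquist rate) must be at least 2 * f_max.
Nyquist rate = 2 * 81/2 kHz = 81 kHz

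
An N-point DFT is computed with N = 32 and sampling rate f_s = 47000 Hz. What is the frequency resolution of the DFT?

DFT frequency resolution = f_s / N
= 47000 / 32 = 5875/4 Hz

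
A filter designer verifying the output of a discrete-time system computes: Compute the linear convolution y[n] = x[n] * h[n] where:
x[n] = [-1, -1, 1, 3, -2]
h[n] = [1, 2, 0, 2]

y[n] = sum_k x[k]*h[n-k]. Output length = len(x) + len(h) - 1 = 5 + 4 - 1 = 8.
y[0] = -1*1 = -1
y[1] = -1*1 + -1*2 = -3
y[2] = 1*1 + -1*2 + -1*0 = -1
y[3] = 3*1 + 1*2 + -1*0 + -1*2 = 3
y[4] = -2*1 + 3*2 + 1*0 + -1*2 = 2
y[5] = -2*2 + 3*0 + 1*2 = -2
y[6] = -2*0 + 3*2 = 6
y[7] = -2*2 = -4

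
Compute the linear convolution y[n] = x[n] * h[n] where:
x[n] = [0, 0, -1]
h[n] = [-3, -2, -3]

y[n] = sum_k x[k]*h[n-k]. Output length = len(x) + len(h) - 1 = 3 + 3 - 1 = 5.
y[0] = 0*-3 = 0
y[1] = 0*-3 + 0*-2 = 0
y[2] = -1*-3 + 0*-2 + 0*-3 = 3
y[3] = -1*-2 + 0*-3 = 2
y[4] = -1*-3 = 3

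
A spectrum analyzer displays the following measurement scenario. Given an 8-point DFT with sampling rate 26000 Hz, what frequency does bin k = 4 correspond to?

The frequency of DFT bin k is: f_k = k * f_s / N
f_4 = 4 * 26000 / 8 = 13000 Hz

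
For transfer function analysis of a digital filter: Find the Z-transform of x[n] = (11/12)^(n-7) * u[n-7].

Time-shifting property: if X(z) = Z{x[n]}, then Z{x[n-d]} = z^(-d) * X(z)
X(z) = z/(z - 11/12) for x[n] = (11/12)^n * u[n]
Z{x[n-7]} = z^(-7) * z/(z - 11/12) = z^(-6)/(z - 11/12)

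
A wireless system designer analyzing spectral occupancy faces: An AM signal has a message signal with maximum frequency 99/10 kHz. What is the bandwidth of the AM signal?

In AM (double-sideband), the bandwidth is twice the message frequency.
BW = 2 * f_m = 2 * 99/10 kHz = 99/5 kHz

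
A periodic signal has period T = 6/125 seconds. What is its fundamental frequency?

The fundamental frequency is the reciprocal of the period.
f = 1/T = 1/(6/125) = 125/6 Hz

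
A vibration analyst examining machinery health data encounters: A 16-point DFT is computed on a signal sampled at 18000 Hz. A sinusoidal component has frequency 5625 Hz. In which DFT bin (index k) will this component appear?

DFT frequency resolution = f_s/N = 18000/16 = 1125 Hz
Bin index k = f_signal / resolution = 5625 / 1125 = 5
The signal frequency 5625 Hz falls in DFT bin k = 5.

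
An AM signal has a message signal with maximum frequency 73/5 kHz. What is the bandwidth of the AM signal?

In AM (double-sideband), the bandwidth is twice the message frequency.
BW = 2 * f_m = 2 * 73/5 kHz = 146/5 kHz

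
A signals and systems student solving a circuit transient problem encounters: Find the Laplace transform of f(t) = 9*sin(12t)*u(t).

Standard pair: sin(wt)*u(t) <-> w/(s^2+w^2)
With w = 12: L{9*sin(12t)*u(t)} = 108/(s^2+144)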